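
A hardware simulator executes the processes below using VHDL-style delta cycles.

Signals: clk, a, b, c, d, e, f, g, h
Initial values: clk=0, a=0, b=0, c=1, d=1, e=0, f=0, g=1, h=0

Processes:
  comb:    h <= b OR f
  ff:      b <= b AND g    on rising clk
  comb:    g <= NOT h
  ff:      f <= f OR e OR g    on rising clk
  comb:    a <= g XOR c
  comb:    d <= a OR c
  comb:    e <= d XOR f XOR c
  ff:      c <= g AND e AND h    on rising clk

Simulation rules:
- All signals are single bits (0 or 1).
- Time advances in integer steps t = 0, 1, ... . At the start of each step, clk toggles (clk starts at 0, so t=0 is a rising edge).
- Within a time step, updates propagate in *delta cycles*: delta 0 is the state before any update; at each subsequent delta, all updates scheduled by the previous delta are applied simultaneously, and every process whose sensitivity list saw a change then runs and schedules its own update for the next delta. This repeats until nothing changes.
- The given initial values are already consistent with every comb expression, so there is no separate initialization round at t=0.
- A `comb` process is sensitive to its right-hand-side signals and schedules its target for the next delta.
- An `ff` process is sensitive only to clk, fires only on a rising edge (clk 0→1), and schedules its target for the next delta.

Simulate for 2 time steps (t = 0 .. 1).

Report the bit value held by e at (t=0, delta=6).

0

t=0 Δ0: g=1 d=1 c=1 a=0 e=0 clk=0 b=0 f=0 h=0
  Δ1: clk:0→1
  Δ2: c:1→0, f:0→1
  Δ3: d:1→0, a:0→1, h:0→1
  Δ4: g:1→0, d:0→1, e:0→1
  Δ5: a:1→0, e:1→0
  Δ6: d:1→0
  Δ7: e:0→1
  (7Δ to stable)
t=1 Δ0: g=0 d=0 c=0 a=0 e=1 clk=1 b=0 f=1 h=1
  Δ1: clk:1→0
  (1Δ to stable)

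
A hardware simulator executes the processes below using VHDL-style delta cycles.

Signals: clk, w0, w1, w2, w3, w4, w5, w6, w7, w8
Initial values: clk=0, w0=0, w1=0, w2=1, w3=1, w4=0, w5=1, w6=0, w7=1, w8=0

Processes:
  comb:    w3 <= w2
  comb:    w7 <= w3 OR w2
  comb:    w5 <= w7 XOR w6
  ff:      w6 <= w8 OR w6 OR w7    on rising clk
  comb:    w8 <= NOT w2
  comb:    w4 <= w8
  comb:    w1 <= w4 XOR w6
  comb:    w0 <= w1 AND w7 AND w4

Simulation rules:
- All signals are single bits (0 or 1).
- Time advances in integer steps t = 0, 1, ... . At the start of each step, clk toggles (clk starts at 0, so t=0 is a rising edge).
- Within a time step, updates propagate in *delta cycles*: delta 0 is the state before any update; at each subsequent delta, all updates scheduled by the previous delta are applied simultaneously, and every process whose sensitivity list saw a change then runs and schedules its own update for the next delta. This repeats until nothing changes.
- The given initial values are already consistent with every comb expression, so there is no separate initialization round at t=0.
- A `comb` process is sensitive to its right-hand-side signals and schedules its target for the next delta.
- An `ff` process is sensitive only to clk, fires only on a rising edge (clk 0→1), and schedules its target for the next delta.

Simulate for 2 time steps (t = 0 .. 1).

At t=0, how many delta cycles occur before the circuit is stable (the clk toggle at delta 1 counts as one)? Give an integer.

3

[bits: w3,w6,w4,clk,w2,w5,w7,w0,w8,w1]
t=0: Δ0=1000111000 Δ1=1001111000 Δ2=1101111000 Δ3=1101101001 | 3Δ
t=1: Δ0=1101101001 Δ1=1100101001 | 1Δ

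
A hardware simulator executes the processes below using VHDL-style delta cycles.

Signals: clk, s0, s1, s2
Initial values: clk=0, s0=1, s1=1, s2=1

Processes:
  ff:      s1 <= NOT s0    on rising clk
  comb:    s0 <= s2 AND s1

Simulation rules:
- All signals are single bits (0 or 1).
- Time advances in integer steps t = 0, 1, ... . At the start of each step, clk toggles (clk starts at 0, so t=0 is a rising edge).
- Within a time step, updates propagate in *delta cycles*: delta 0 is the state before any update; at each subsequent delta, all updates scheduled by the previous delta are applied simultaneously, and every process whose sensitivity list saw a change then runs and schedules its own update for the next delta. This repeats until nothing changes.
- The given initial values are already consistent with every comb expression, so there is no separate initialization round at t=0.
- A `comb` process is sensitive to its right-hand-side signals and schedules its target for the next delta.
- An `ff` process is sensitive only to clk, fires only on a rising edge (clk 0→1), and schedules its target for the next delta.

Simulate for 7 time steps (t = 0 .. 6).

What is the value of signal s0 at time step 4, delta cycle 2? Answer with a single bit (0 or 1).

1

[bits: s2,clk,s1,s0]
t=0: Δ0=1011 Δ1=1111 Δ2=1101 Δ3=1100 | 3Δ
t=1: Δ0=1100 Δ1=1000 | 1Δ
t=2: Δ0=1000 Δ1=1100 Δ2=1110 Δ3=1111 | 3Δ
t=3: Δ0=1111 Δ1=1011 | 1Δ
t=4: Δ0=1011 Δ1=1111 Δ2=1101 Δ3=1100 | 3Δ
t=5: Δ0=1100 Δ1=1000 | 1Δ
t=6: Δ0=1000 Δ1=1100 Δ2=1110 Δ3=1111 | 3Δ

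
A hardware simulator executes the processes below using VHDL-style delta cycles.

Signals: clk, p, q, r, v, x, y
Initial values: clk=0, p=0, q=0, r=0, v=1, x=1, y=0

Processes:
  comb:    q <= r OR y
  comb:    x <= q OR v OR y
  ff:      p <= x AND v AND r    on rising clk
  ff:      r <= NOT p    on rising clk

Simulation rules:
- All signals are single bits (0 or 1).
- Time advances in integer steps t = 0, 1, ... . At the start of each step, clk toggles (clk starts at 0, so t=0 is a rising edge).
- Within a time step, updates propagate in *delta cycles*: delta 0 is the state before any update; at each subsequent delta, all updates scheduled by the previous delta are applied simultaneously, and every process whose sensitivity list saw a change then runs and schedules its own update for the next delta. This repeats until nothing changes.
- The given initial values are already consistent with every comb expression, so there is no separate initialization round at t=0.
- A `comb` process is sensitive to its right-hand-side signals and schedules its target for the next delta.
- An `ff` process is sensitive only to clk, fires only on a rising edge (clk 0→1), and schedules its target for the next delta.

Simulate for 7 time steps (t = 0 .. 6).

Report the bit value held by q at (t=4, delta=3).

[bits: q,clk,y,r,x,p,v]
t=0: Δ0=0000101 Δ1=0100101 Δ2=0101101 Δ3=1101101 | 3Δ
t=1: Δ0=1101101 Δ1=1001101 | 1Δ
t=2: Δ0=1001101 Δ1=1101101 Δ2=1101111 | 2Δ
t=3: Δ0=1101111 Δ1=1001111 | 1Δ
t=4: Δ0=1001111 Δ1=1101111 Δ2=1100111 Δ3=0100111 | 3Δ
t=5: Δ0=0100111 Δ1=0000111 | 1Δ
t=6: Δ0=0000111 Δ1=0100111 Δ2=0100101 | 2Δ

0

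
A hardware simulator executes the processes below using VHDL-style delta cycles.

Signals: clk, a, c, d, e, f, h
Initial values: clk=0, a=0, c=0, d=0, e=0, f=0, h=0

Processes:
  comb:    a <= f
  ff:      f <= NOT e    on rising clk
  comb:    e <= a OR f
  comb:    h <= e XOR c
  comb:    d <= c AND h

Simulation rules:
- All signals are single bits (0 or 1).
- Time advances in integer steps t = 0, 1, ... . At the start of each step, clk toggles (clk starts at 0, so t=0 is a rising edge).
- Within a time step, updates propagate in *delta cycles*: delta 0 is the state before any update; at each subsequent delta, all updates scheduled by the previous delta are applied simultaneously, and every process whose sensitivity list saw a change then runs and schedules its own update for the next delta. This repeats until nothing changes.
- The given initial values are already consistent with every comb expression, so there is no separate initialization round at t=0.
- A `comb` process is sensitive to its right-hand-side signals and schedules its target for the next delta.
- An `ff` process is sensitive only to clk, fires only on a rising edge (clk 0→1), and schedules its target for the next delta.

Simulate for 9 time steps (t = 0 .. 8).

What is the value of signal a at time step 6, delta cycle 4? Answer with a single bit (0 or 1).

t=0 Δ0: clk=0 c=0 e=0 d=0 h=0 a=0 f=0
  Δ1: clk:0→1
  Δ2: f:0→1
  Δ3: e:0→1, a:0→1
  Δ4: h:0→1
  (4Δ to stable)
t=1 Δ0: clk=1 c=0 e=1 d=0 h=1 a=1 f=1
  Δ1: clk:1→0
  (1Δ to stable)
t=2 Δ0: clk=0 c=0 e=1 d=0 h=1 a=1 f=1
  Δ1: clk:0→1
  Δ2: f:1→0
  Δ3: a:1→0
  Δ4: e:1→0
  Δ5: h:1→0
  (5Δ to stable)
t=3 Δ0: clk=1 c=0 e=0 d=0 h=0 a=0 f=0
  Δ1: clk:1→0
  (1Δ to stable)
t=4 Δ0: clk=0 c=0 e=0 d=0 h=0 a=0 f=0
  Δ1: clk:0→1
  Δ2: f:0→1
  Δ3: e:0→1, a:0→1
  Δ4: h:0→1
  (4Δ to stable)
t=5 Δ0: clk=1 c=0 e=1 d=0 h=1 a=1 f=1
  Δ1: clk:1→0
  (1Δ to stable)
t=6 Δ0: clk=0 c=0 e=1 d=0 h=1 a=1 f=1
  Δ1: clk:0→1
  Δ2: f:1→0
  Δ3: a:1→0
  Δ4: e:1→0
  Δ5: h:1→0
  (5Δ to stable)
t=7 Δ0: clk=1 c=0 e=0 d=0 h=0 a=0 f=0
  Δ1: clk:1→0
  (1Δ to stable)
t=8 Δ0: clk=0 c=0 e=0 d=0 h=0 a=0 f=0
  Δ1: clk:0→1
  Δ2: f:0→1
  Δ3: e:0→1, a:0→1
  Δ4: h:0→1
  (4Δ to stable)

0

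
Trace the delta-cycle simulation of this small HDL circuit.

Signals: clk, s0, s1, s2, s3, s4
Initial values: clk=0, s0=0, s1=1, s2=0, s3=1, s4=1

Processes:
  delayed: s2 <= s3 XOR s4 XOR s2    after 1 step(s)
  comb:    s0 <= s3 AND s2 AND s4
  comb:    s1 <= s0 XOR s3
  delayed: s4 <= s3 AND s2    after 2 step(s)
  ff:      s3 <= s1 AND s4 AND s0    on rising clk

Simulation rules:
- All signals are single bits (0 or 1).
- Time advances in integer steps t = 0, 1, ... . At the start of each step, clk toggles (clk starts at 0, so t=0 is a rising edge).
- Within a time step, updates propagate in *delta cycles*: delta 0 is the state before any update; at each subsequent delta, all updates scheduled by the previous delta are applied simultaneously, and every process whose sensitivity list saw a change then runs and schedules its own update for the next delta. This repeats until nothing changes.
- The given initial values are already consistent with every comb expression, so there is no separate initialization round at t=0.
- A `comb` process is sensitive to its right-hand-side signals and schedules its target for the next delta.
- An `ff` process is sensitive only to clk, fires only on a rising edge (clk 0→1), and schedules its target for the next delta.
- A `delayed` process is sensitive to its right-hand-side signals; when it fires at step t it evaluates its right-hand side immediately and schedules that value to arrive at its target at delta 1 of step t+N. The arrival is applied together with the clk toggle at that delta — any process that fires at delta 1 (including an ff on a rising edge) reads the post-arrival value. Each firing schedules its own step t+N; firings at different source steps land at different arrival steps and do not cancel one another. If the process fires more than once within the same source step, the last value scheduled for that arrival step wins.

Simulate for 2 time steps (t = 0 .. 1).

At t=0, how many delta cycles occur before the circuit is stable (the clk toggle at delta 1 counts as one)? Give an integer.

[bits: clk,s2,s1,s4,s0,s3]
t=0: Δ0=001101 Δ1=101101 Δ2=101100 Δ3=100100 | 3Δ
t=1: Δ0=100100 Δ1=010100 | 1Δ

3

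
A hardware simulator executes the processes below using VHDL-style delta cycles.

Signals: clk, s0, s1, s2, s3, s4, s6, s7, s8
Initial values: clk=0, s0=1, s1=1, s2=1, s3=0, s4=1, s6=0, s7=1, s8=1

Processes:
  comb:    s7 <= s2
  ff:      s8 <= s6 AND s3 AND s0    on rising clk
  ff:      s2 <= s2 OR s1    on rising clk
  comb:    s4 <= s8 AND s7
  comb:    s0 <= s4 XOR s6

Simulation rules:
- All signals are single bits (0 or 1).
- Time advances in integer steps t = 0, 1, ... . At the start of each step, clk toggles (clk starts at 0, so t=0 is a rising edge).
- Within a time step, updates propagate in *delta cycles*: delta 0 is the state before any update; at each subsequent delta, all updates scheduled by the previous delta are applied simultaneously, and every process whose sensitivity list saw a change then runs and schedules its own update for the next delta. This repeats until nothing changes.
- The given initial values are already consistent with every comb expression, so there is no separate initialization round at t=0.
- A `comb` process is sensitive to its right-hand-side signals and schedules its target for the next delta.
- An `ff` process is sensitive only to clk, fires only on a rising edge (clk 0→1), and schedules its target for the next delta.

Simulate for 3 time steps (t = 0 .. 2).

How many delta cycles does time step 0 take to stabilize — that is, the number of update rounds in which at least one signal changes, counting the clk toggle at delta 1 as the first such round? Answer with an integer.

4

t=0 Δ0: s2=1 s3=0 s6=0 s4=1 s8=1 s1=1 clk=0 s0=1 s7=1
  Δ1: clk:0→1
  Δ2: s8:1→0
  Δ3: s4:1→0
  Δ4: s0:1→0
  (4Δ to stable)
t=1 Δ0: s2=1 s3=0 s6=0 s4=0 s8=0 s1=1 clk=1 s0=0 s7=1
  Δ1: clk:1→0
  (1Δ to stable)
t=2 Δ0: s2=1 s3=0 s6=0 s4=0 s8=0 s1=1 clk=0 s0=0 s7=1
  Δ1: clk:0→1
  (1Δ to stable)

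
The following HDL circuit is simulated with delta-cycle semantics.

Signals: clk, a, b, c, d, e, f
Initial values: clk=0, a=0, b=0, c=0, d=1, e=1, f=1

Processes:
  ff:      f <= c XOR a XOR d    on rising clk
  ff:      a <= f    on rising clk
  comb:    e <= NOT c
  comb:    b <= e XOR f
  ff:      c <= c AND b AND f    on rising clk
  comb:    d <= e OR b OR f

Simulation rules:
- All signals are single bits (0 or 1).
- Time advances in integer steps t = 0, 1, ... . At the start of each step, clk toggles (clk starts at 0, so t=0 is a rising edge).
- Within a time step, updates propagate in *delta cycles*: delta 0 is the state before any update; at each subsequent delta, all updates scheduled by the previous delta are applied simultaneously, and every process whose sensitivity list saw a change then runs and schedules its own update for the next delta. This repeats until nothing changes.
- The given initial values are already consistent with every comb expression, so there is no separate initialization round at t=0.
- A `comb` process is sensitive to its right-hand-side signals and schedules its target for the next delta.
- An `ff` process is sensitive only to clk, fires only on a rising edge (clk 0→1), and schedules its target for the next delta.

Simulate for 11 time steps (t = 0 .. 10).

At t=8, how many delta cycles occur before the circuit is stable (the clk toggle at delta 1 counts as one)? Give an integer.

2

[bits: f,c,a,b,e,d,clk]
t=0: Δ0=1000110 Δ1=1000111 Δ2=1010111 | 2Δ
t=1: Δ0=1010111 Δ1=1010110 | 1Δ
t=2: Δ0=1010110 Δ1=1010111 Δ2=0010111 Δ3=0011111 | 3Δ
t=3: Δ0=0011111 Δ1=0011110 | 1Δ
t=4: Δ0=0011110 Δ1=0011111 Δ2=0001111 | 2Δ
t=5: Δ0=0001111 Δ1=0001110 | 1Δ
t=6: Δ0=0001110 Δ1=0001111 Δ2=1001111 Δ3=1000111 | 3Δ
t=7: Δ0=1000111 Δ1=1000110 | 1Δ
t=8: Δ0=1000110 Δ1=1000111 Δ2=1010111 | 2Δ
t=9: Δ0=1010111 Δ1=1010110 | 1Δ
t=10: Δ0=1010110 Δ1=1010111 Δ2=0010111 Δ3=0011111 | 3Δ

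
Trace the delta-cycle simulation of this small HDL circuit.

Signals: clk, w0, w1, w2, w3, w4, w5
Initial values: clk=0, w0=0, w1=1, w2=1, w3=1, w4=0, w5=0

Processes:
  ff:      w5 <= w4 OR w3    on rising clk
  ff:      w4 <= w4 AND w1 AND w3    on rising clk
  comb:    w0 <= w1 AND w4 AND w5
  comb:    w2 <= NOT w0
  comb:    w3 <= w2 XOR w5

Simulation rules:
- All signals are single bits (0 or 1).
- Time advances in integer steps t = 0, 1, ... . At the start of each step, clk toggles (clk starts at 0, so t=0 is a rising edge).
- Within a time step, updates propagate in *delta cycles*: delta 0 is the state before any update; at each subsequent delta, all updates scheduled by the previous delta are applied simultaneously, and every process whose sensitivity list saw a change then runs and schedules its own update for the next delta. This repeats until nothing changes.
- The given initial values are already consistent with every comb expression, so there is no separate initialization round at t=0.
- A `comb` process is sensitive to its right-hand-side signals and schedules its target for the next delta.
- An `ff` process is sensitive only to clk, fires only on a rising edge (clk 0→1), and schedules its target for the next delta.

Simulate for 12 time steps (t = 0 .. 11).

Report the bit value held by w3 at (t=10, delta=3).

1

[bits: w1,w0,w5,w3,clk,w4,w2]
t=0: Δ0=1001001 Δ1=1001101 Δ2=1011101 Δ3=1010101 | 3Δ
t=1: Δ0=1010101 Δ1=1010001 | 1Δ
t=2: Δ0=1010001 Δ1=1010101 Δ2=1000101 Δ3=1001101 | 3Δ
t=3: Δ0=1001101 Δ1=1001001 | 1Δ
t=4: Δ0=1001001 Δ1=1001101 Δ2=1011101 Δ3=1010101 | 3Δ
t=5: Δ0=1010101 Δ1=1010001 | 1Δ
t=6: Δ0=1010001 Δ1=1010101 Δ2=1000101 Δ3=1001101 | 3Δ
t=7: Δ0=1001101 Δ1=1001001 | 1Δ
t=8: Δ0=1001001 Δ1=1001101 Δ2=1011101 Δ3=1010101 | 3Δ
t=9: Δ0=1010101 Δ1=1010001 | 1Δ
t=10: Δ0=1010001 Δ1=1010101 Δ2=1000101 Δ3=1001101 | 3Δ
t=11: Δ0=1001101 Δ1=1001001 | 1Δ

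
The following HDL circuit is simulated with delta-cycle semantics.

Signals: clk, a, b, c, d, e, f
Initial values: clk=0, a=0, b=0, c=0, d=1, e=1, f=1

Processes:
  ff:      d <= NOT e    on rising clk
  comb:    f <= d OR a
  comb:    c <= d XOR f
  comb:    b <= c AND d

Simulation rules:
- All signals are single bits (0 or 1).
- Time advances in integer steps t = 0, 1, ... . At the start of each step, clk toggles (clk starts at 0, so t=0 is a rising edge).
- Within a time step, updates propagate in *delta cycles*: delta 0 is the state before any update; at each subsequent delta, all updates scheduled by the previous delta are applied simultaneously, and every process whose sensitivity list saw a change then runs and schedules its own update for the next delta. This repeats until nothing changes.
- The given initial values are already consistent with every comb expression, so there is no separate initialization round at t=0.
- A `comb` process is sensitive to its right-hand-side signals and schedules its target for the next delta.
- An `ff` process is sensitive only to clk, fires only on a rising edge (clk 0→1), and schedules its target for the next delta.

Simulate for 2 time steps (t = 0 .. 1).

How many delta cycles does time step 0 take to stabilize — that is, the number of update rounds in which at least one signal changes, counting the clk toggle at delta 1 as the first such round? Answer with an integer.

4

t=0 Δ0: e=1 clk=0 d=1 c=0 a=0 f=1 b=0
  Δ1: clk:0→1
  Δ2: d:1→0
  Δ3: c:0→1, f:1→0
  Δ4: c:1→0
  (4Δ to stable)
t=1 Δ0: e=1 clk=1 d=0 c=0 a=0 f=0 b=0
  Δ1: clk:1→0
  (1Δ to stable)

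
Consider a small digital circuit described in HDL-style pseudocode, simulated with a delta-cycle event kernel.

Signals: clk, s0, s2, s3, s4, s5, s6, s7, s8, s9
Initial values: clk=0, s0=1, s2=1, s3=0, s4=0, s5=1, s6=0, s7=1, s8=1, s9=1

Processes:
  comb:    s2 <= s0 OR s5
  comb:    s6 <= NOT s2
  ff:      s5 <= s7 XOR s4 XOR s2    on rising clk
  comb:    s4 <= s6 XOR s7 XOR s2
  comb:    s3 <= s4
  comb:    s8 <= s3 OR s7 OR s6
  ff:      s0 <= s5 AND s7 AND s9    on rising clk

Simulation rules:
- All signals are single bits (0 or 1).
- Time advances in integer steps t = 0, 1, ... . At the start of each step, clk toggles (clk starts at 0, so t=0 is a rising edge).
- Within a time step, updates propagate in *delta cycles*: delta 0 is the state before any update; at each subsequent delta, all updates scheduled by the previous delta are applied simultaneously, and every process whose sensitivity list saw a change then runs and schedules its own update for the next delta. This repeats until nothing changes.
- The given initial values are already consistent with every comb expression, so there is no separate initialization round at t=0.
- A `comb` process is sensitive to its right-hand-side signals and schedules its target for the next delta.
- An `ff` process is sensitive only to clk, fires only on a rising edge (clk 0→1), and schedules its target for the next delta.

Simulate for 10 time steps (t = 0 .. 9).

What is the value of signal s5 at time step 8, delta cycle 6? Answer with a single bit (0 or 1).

[bits: s4,clk,s0,s3,s6,s8,s7,s5,s2,s9]
t=0: Δ0=0010011111 Δ1=0110011111 Δ2=0110011011 | 2Δ
t=1: Δ0=0110011011 Δ1=0010011011 | 1Δ
t=2: Δ0=0010011011 Δ1=0110011011 Δ2=0100011011 Δ3=0100011001 Δ4=1100111001 Δ5=0101111001 Δ6=0100111001 | 6Δ
t=3: Δ0=0100111001 Δ1=0000111001 | 1Δ
t=4: Δ0=0000111001 Δ1=0100111001 Δ2=0100111101 Δ3=0100111111 Δ4=1100011111 Δ5=0101011111 Δ6=0100011111 | 6Δ
t=5: Δ0=0100011111 Δ1=0000011111 | 1Δ
t=6: Δ0=0000011111 Δ1=0100011111 Δ2=0110011011 | 2Δ
t=7: Δ0=0110011011 Δ1=0010011011 | 1Δ
t=8: Δ0=0010011011 Δ1=0110011011 Δ2=0100011011 Δ3=0100011001 Δ4=1100111001 Δ5=0101111001 Δ6=0100111001 | 6Δ
t=9: Δ0=0100111001 Δ1=0000111001 | 1Δ

0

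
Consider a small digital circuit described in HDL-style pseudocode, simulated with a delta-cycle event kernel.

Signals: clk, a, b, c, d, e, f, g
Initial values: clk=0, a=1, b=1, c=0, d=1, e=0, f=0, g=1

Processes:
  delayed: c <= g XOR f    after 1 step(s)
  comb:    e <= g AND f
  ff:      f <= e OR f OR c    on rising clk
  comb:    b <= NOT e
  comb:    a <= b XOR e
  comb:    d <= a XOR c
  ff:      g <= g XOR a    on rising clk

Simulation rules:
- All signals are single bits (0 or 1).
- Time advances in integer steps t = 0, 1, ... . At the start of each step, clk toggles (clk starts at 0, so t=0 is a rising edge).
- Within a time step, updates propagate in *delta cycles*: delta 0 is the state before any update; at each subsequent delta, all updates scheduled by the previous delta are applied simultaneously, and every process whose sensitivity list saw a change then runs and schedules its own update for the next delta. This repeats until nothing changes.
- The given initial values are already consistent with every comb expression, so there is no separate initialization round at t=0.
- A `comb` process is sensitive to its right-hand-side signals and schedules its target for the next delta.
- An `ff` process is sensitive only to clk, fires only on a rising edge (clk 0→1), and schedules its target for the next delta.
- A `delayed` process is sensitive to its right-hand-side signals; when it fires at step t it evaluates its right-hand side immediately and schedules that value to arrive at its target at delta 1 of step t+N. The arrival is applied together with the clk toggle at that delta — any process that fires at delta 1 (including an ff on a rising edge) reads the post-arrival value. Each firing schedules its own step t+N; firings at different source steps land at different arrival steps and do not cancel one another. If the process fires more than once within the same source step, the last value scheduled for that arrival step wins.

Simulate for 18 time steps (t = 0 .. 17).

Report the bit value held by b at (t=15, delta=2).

t=0 Δ0: c=0 g=1 e=0 d=1 a=1 b=1 clk=0 f=0
  Δ1: clk:0→1
  Δ2: g:1→0
  (2Δ to stable)
t=1 Δ0: c=0 g=0 e=0 d=1 a=1 b=1 clk=1 f=0
  Δ1: clk:1→0
  (1Δ to stable)
t=2 Δ0: c=0 g=0 e=0 d=1 a=1 b=1 clk=0 f=0
  Δ1: clk:0→1
  Δ2: g:0→1
  (2Δ to stable)
t=3 Δ0: c=0 g=1 e=0 d=1 a=1 b=1 clk=1 f=0
  Δ1: c:0→1, clk:1→0
  Δ2: d:1→0
  (2Δ to stable)
t=4 Δ0: c=1 g=1 e=0 d=0 a=1 b=1 clk=0 f=0
  Δ1: clk:0→1
  Δ2: g:1→0, f:0→1
  (2Δ to stable)
t=5 Δ0: c=1 g=0 e=0 d=0 a=1 b=1 clk=1 f=1
  Δ1: clk:1→0
  (1Δ to stable)
t=6 Δ0: c=1 g=0 e=0 d=0 a=1 b=1 clk=0 f=1
  Δ1: clk:0→1
  Δ2: g:0→1
  Δ3: e:0→1
  Δ4: a:1→0, b:1→0
  Δ5: d:0→1, a:0→1
  Δ6: d:1→0
  (6Δ to stable)
t=7 Δ0: c=1 g=1 e=1 d=0 a=1 b=0 clk=1 f=1
  Δ1: c:1→0, clk:1→0
  Δ2: d:0→1
  (2Δ to stable)
t=8 Δ0: c=0 g=1 e=1 d=1 a=1 b=0 clk=0 f=1
  Δ1: clk:0→1
  Δ2: g:1→0
  Δ3: e:1→0
  Δ4: a:1→0, b:0→1
  Δ5: d:1→0, a:0→1
  Δ6: d:0→1
  (6Δ to stable)
t=9 Δ0: c=0 g=0 e=0 d=1 a=1 b=1 clk=1 f=1
  Δ1: c:0→1, clk:1→0
  Δ2: d:1→0
  (2Δ to stable)
t=10 Δ0: c=1 g=0 e=0 d=0 a=1 b=1 clk=0 f=1
  Δ1: clk:0→1
  Δ2: g:0→1
  Δ3: e:0→1
  Δ4: a:1→0, b:1→0
  Δ5: d:0→1, a:0→1
  Δ6: d:1→0
  (6Δ to stable)
t=11 Δ0: c=1 g=1 e=1 d=0 a=1 b=0 clk=1 f=1
  Δ1: c:1→0, clk:1→0
  Δ2: d:0→1
  (2Δ to stable)
t=12 Δ0: c=0 g=1 e=1 d=1 a=1 b=0 clk=0 f=1
  Δ1: clk:0→1
  Δ2: g:1→0
  Δ3: e:1→0
  Δ4: a:1→0, b:0→1
  Δ5: d:1→0, a:0→1
  Δ6: d:0→1
  (6Δ to stable)
t=13 Δ0: c=0 g=0 e=0 d=1 a=1 b=1 clk=1 f=1
  Δ1: c:0→1, clk:1→0
  Δ2: d:1→0
  (2Δ to stable)
t=14 Δ0: c=1 g=0 e=0 d=0 a=1 b=1 clk=0 f=1
  Δ1: clk:0→1
  Δ2: g:0→1
  Δ3: e:0→1
  Δ4: a:1→0, b:1→0
  Δ5: d:0→1, a:0→1
  Δ6: d:1→0
  (6Δ to stable)
t=15 Δ0: c=1 g=1 e=1 d=0 a=1 b=0 clk=1 f=1
  Δ1: c:1→0, clk:1→0
  Δ2: d:0→1
  (2Δ to stable)
t=16 Δ0: c=0 g=1 e=1 d=1 a=1 b=0 clk=0 f=1
  Δ1: clk:0→1
  Δ2: g:1→0
  Δ3: e:1→0
  Δ4: a:1→0, b:0→1
  Δ5: d:1→0, a:0→1
  Δ6: d:0→1
  (6Δ to stable)
t=17 Δ0: c=0 g=0 e=0 d=1 a=1 b=1 clk=1 f=1
  Δ1: c:0→1, clk:1→0
  Δ2: d:1→0
  (2Δ to stable)

0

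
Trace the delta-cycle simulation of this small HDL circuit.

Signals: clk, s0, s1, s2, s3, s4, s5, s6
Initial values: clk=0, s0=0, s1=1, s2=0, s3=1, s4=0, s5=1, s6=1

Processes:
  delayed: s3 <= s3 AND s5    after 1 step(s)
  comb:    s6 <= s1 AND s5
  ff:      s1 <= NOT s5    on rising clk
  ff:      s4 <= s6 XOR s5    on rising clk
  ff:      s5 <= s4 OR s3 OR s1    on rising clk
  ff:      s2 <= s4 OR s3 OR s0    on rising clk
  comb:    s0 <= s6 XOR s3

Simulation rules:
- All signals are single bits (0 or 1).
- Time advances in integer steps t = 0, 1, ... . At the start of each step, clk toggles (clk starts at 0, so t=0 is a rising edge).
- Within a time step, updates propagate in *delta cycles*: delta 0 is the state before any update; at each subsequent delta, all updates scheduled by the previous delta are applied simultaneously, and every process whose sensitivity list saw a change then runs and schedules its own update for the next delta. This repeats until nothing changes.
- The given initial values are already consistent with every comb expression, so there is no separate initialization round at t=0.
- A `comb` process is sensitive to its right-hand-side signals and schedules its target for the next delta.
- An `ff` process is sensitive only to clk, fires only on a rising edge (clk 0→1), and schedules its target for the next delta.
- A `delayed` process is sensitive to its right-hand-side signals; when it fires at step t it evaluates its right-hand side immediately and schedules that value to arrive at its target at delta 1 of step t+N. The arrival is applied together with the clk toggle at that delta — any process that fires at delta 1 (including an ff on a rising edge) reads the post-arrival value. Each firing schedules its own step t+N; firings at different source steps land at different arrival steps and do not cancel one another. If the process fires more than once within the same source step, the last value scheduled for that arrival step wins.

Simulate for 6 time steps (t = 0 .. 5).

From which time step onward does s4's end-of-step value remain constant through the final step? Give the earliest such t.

t0.Δ0 s0=0 s5=1 s1=1 s6=1 s2=0 s4=0 s3=1 clk=0
t0.Δ1 s0=0 s5=1 s1=1 s6=1 s2=0 s4=0 s3=1 clk=1
t0.Δ2 s0=0 s5=1 s1=0 s6=1 s2=1 s4=0 s3=1 clk=1
t0.Δ3 s0=0 s5=1 s1=0 s6=0 s2=1 s4=0 s3=1 clk=1
t0.Δ4 s0=1 s5=1 s1=0 s6=0 s2=1 s4=0 s3=1 clk=1
t1.Δ0 s0=1 s5=1 s1=0 s6=0 s2=1 s4=0 s3=1 clk=1
t1.Δ1 s0=1 s5=1 s1=0 s6=0 s2=1 s4=0 s3=1 clk=0
t2.Δ0 s0=1 s5=1 s1=0 s6=0 s2=1 s4=0 s3=1 clk=0
t2.Δ1 s0=1 s5=1 s1=0 s6=0 s2=1 s4=0 s3=1 clk=1
t2.Δ2 s0=1 s5=1 s1=0 s6=0 s2=1 s4=1 s3=1 clk=1
t3.Δ0 s0=1 s5=1 s1=0 s6=0 s2=1 s4=1 s3=1 clk=1
t3.Δ1 s0=1 s5=1 s1=0 s6=0 s2=1 s4=1 s3=1 clk=0
t4.Δ0 s0=1 s5=1 s1=0 s6=0 s2=1 s4=1 s3=1 clk=0
t4.Δ1 s0=1 s5=1 s1=0 s6=0 s2=1 s4=1 s3=1 clk=1
t5.Δ0 s0=1 s5=1 s1=0 s6=0 s2=1 s4=1 s3=1 clk=1
t5.Δ1 s0=1 s5=1 s1=0 s6=0 s2=1 s4=1 s3=1 clk=0

2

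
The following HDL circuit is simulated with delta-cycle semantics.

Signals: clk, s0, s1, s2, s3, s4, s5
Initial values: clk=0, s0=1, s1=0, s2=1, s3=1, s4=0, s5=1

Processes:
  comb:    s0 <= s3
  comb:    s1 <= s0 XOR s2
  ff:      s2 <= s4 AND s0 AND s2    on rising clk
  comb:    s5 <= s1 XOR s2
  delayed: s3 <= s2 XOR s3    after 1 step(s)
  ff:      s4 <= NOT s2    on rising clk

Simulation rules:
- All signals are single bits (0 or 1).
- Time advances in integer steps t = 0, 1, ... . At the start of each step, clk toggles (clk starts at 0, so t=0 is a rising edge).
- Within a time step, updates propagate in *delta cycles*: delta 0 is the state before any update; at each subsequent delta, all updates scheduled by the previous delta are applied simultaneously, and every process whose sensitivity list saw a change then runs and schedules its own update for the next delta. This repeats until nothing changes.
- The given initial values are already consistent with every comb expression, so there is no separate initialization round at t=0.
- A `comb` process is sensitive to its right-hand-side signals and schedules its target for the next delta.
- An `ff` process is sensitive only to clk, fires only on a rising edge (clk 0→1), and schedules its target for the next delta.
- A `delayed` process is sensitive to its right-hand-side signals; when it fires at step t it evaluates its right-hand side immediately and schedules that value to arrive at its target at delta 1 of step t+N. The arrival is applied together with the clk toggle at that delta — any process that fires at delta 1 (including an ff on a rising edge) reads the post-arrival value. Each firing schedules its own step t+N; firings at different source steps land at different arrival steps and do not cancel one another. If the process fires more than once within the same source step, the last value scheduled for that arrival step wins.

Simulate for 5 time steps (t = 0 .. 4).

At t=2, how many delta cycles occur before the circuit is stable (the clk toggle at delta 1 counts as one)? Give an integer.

2

t=0 Δ0: s5=1 s1=0 s2=1 s3=1 clk=0 s4=0 s0=1
  Δ1: clk:0→1
  Δ2: s2:1→0
  Δ3: s5:1→0, s1:0→1
  Δ4: s5:0→1
  (4Δ to stable)
t=1 Δ0: s5=1 s1=1 s2=0 s3=1 clk=1 s4=0 s0=1
  Δ1: clk:1→0
  (1Δ to stable)
t=2 Δ0: s5=1 s1=1 s2=0 s3=1 clk=0 s4=0 s0=1
  Δ1: clk:0→1
  Δ2: s4:0→1
  (2Δ to stable)
t=3 Δ0: s5=1 s1=1 s2=0 s3=1 clk=1 s4=1 s0=1
  Δ1: clk:1→0
  (1Δ to stable)
t=4 Δ0: s5=1 s1=1 s2=0 s3=1 clk=0 s4=1 s0=1
  Δ1: clk:0→1
  (1Δ to stable)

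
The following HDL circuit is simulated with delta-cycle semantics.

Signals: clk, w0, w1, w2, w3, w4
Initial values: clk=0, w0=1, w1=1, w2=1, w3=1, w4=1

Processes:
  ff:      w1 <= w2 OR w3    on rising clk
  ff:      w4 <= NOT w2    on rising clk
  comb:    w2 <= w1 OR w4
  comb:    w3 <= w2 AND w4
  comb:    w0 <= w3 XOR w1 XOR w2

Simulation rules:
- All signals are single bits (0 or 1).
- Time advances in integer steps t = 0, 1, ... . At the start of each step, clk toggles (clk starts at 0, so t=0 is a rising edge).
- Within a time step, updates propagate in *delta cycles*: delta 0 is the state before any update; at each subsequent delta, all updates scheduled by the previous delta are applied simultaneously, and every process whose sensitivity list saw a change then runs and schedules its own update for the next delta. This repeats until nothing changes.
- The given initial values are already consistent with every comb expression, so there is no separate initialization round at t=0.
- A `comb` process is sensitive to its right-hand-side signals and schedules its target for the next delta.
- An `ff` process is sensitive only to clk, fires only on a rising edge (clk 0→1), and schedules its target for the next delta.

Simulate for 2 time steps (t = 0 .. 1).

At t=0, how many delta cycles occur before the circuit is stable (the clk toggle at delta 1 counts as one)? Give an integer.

4

t=0 Δ0: w3=1 w0=1 w1=1 w2=1 clk=0 w4=1
  Δ1: clk:0→1
  Δ2: w4:1→0
  Δ3: w3:1→0
  Δ4: w0:1→0
  (4Δ to stable)
t=1 Δ0: w3=0 w0=0 w1=1 w2=1 clk=1 w4=0
  Δ1: clk:1→0
  (1Δ to stable)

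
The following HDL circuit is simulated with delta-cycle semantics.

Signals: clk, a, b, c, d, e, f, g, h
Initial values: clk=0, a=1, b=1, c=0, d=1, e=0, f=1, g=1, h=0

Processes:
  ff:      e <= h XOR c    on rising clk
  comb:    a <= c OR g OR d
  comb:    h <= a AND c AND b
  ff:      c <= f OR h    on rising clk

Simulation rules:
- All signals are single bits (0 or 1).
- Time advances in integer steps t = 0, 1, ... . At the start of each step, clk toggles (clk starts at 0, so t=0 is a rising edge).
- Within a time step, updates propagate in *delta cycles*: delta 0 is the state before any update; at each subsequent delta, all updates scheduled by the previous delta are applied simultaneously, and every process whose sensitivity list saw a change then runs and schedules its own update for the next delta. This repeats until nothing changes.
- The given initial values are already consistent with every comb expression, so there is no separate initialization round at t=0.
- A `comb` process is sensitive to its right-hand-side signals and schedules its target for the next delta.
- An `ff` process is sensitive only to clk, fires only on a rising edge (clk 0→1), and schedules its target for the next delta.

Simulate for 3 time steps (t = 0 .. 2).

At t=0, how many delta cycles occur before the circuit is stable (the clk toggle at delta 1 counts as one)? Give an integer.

3

[bits: f,d,clk,b,c,a,e,h,g]
t=0: Δ0=110101001 Δ1=111101001 Δ2=111111001 Δ3=111111011 | 3Δ
t=1: Δ0=111111011 Δ1=110111011 | 1Δ
t=2: Δ0=110111011 Δ1=111111011 | 1Δ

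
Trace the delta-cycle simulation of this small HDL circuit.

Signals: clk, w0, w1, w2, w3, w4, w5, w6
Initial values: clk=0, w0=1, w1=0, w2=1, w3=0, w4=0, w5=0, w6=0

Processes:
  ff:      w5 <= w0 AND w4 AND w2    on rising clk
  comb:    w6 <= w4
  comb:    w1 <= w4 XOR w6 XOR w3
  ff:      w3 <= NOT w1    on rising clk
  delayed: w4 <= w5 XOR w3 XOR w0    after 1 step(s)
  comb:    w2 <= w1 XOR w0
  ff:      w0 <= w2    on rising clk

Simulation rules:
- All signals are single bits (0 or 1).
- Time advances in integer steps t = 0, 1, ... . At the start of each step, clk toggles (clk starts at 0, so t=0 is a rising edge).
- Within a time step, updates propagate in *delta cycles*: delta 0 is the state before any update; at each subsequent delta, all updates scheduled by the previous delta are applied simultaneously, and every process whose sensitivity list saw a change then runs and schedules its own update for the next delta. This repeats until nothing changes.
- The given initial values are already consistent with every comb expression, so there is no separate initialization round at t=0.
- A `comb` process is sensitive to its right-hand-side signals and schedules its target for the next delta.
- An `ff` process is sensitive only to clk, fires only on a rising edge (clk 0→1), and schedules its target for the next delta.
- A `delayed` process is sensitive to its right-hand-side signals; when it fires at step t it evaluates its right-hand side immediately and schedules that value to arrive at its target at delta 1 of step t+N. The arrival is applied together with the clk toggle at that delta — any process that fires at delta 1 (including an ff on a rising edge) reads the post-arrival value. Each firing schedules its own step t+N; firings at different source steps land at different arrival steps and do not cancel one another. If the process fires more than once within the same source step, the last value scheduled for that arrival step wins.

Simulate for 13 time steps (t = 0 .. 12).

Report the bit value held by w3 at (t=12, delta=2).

t=0 Δ0: w6=0 w5=0 w3=0 w1=0 w4=0 clk=0 w0=1 w2=1
  Δ1: clk:0→1
  Δ2: w3:0→1
  Δ3: w1:0→1
  Δ4: w2:1→0
  (4Δ to stable)
t=1 Δ0: w6=0 w5=0 w3=1 w1=1 w4=0 clk=1 w0=1 w2=0
  Δ1: clk:1→0
  (1Δ to stable)
t=2 Δ0: w6=0 w5=0 w3=1 w1=1 w4=0 clk=0 w0=1 w2=0
  Δ1: clk:0→1
  Δ2: w3:1→0, w0:1→0
  Δ3: w1:1→0, w2:0→1
  Δ4: w2:1→0
  (4Δ to stable)
t=3 Δ0: w6=0 w5=0 w3=0 w1=0 w4=0 clk=1 w0=0 w2=0
  Δ1: clk:1→0
  (1Δ to stable)
t=4 Δ0: w6=0 w5=0 w3=0 w1=0 w4=0 clk=0 w0=0 w2=0
  Δ1: clk:0→1
  Δ2: w3:0→1
  Δ3: w1:0→1
  Δ4: w2:0→1
  (4Δ to stable)
t=5 Δ0: w6=0 w5=0 w3=1 w1=1 w4=0 clk=1 w0=0 w2=1
  Δ1: w4:0→1, clk:1→0
  Δ2: w6:0→1, w1:1→0
  Δ3: w1:0→1, w2:1→0
  Δ4: w2:0→1
  (4Δ to stable)
t=6 Δ0: w6=1 w5=0 w3=1 w1=1 w4=1 clk=0 w0=0 w2=1
  Δ1: clk:0→1
  Δ2: w3:1→0, w0:0→1
  Δ3: w1:1→0, w2:1→0
  Δ4: w2:0→1
  (4Δ to stable)
t=7 Δ0: w6=1 w5=0 w3=0 w1=0 w4=1 clk=1 w0=1 w2=1
  Δ1: clk:1→0
  (1Δ to stable)
t=8 Δ0: w6=1 w5=0 w3=0 w1=0 w4=1 clk=0 w0=1 w2=1
  Δ1: clk:0→1
  Δ2: w5:0→1, w3:0→1
  Δ3: w1:0→1
  Δ4: w2:1→0
  (4Δ to stable)
t=9 Δ0: w6=1 w5=1 w3=1 w1=1 w4=1 clk=1 w0=1 w2=0
  Δ1: clk:1→0
  (1Δ to stable)
t=10 Δ0: w6=1 w5=1 w3=1 w1=1 w4=1 clk=0 w0=1 w2=0
  Δ1: clk:0→1
  Δ2: w5:1→0, w3:1→0, w0:1→0
  Δ3: w1:1→0, w2:0→1
  Δ4: w2:1→0
  (4Δ to stable)
t=11 Δ0: w6=1 w5=0 w3=0 w1=0 w4=1 clk=1 w0=0 w2=0
  Δ1: w4:1→0, clk:1→0
  Δ2: w6:1→0, w1:0→1
  Δ3: w1:1→0, w2:0→1
  Δ4: w2:1→0
  (4Δ to stable)
t=12 Δ0: w6=0 w5=0 w3=0 w1=0 w4=0 clk=0 w0=0 w2=0
  Δ1: clk:0→1
  Δ2: w3:0→1
  Δ3: w1:0→1
  Δ4: w2:0→1
  (4Δ to stable)

1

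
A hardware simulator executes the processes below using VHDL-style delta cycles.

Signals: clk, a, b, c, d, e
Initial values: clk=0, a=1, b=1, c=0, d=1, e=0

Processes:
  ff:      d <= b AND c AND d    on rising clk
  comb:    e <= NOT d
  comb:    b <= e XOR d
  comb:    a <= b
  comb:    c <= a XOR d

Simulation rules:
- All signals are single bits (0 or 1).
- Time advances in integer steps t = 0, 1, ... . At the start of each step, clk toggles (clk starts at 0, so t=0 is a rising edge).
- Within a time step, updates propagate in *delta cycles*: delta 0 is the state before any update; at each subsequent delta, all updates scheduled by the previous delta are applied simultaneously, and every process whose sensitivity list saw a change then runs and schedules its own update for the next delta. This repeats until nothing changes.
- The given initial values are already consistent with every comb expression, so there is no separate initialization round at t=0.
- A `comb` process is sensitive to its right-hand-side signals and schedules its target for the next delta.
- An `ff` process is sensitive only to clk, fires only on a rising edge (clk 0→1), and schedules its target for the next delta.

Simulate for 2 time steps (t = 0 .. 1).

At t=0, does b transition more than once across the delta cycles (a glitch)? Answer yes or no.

yes

t0.Δ0 c=0 e=0 b=1 a=1 d=1 clk=0
t0.Δ1 c=0 e=0 b=1 a=1 d=1 clk=1
t0.Δ2 c=0 e=0 b=1 a=1 d=0 clk=1
t0.Δ3 c=1 e=1 b=0 a=1 d=0 clk=1
t0.Δ4 c=1 e=1 b=1 a=0 d=0 clk=1
t0.Δ5 c=0 e=1 b=1 a=1 d=0 clk=1
t0.Δ6 c=1 e=1 b=1 a=1 d=0 clk=1
t1.Δ0 c=1 e=1 b=1 a=1 d=0 clk=1
t1.Δ1 c=1 e=1 b=1 a=1 d=0 clk=0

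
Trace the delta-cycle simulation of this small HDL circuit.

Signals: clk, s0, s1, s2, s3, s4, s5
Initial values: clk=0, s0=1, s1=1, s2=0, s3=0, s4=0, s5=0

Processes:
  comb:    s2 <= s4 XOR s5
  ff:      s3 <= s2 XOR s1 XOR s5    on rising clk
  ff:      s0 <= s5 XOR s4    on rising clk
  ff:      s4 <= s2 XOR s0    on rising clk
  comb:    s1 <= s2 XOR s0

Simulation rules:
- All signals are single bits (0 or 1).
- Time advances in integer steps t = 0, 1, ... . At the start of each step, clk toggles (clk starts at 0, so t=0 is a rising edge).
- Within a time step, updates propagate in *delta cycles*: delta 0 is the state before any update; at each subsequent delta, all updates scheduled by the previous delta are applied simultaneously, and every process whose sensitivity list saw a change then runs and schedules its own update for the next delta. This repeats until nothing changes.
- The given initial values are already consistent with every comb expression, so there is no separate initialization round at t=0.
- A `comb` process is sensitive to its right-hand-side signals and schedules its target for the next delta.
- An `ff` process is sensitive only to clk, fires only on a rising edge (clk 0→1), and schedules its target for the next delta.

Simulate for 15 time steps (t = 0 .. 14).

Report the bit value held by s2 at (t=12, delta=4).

1

t=0 Δ0: s3=0 s0=1 clk=0 s5=0 s1=1 s2=0 s4=0
  Δ1: clk:0→1
  Δ2: s3:0→1, s0:1→0, s4:0→1
  Δ3: s1:1→0, s2:0→1
  Δ4: s1:0→1
  (4Δ to stable)
t=1 Δ0: s3=1 s0=0 clk=1 s5=0 s1=1 s2=1 s4=1
  Δ1: clk:1→0
  (1Δ to stable)
t=2 Δ0: s3=1 s0=0 clk=0 s5=0 s1=1 s2=1 s4=1
  Δ1: clk:0→1
  Δ2: s3:1→0, s0:0→1
  Δ3: s1:1→0
  (3Δ to stable)
t=3 Δ0: s3=0 s0=1 clk=1 s5=0 s1=0 s2=1 s4=1
  Δ1: clk:1→0
  (1Δ to stable)
t=4 Δ0: s3=0 s0=1 clk=0 s5=0 s1=0 s2=1 s4=1
  Δ1: clk:0→1
  Δ2: s3:0→1, s4:1→0
  Δ3: s2:1→0
  Δ4: s1:0→1
  (4Δ to stable)
t=5 Δ0: s3=1 s0=1 clk=1 s5=0 s1=1 s2=0 s4=0
  Δ1: clk:1→0
  (1Δ to stable)
t=6 Δ0: s3=1 s0=1 clk=0 s5=0 s1=1 s2=0 s4=0
  Δ1: clk:0→1
  Δ2: s0:1→0, s4:0→1
  Δ3: s1:1→0, s2:0→1
  Δ4: s1:0→1
  (4Δ to stable)
t=7 Δ0: s3=1 s0=0 clk=1 s5=0 s1=1 s2=1 s4=1
  Δ1: clk:1→0
  (1Δ to stable)
t=8 Δ0: s3=1 s0=0 clk=0 s5=0 s1=1 s2=1 s4=1
  Δ1: clk:0→1
  Δ2: s3:1→0, s0:0→1
  Δ3: s1:1→0
  (3Δ to stable)
t=9 Δ0: s3=0 s0=1 clk=1 s5=0 s1=0 s2=1 s4=1
  Δ1: clk:1→0
  (1Δ to stable)
t=10 Δ0: s3=0 s0=1 clk=0 s5=0 s1=0 s2=1 s4=1
  Δ1: clk:0→1
  Δ2: s3:0→1, s4:1→0
  Δ3: s2:1→0
  Δ4: s1:0→1
  (4Δ to stable)
t=11 Δ0: s3=1 s0=1 clk=1 s5=0 s1=1 s2=0 s4=0
  Δ1: clk:1→0
  (1Δ to stable)
t=12 Δ0: s3=1 s0=1 clk=0 s5=0 s1=1 s2=0 s4=0
  Δ1: clk:0→1
  Δ2: s0:1→0, s4:0→1
  Δ3: s1:1→0, s2:0→1
  Δ4: s1:0→1
  (4Δ to stable)
t=13 Δ0: s3=1 s0=0 clk=1 s5=0 s1=1 s2=1 s4=1
  Δ1: clk:1→0
  (1Δ to stable)
t=14 Δ0: s3=1 s0=0 clk=0 s5=0 s1=1 s2=1 s4=1
  Δ1: clk:0→1
  Δ2: s3:1→0, s0:0→1
  Δ3: s1:1→0
  (3Δ to stable)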